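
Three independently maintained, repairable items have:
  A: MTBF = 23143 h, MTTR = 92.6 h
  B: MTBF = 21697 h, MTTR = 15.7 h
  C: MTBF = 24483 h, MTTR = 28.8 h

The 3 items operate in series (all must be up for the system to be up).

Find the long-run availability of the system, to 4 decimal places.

A(A) = MTBF/(MTBF+MTTR) = 23143/(23143+92.6) = 0.996015
A(B) = MTBF/(MTBF+MTTR) = 21697/(21697+15.7) = 0.999277
A(C) = MTBF/(MTBF+MTTR) = 24483/(24483+28.8) = 0.998825
Series availability: 0.996015 × 0.999277 × 0.998825 = 0.9941

0.9941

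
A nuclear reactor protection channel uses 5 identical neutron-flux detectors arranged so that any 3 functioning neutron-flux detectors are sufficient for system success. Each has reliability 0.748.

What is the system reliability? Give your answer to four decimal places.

R = Σ_{i=3}^{5} C(5,i) p^i (1−p)^{5−i} with p = 0.748
C(5,3)·0.748^3·0.252^2 = 0.265770
C(5,4)·0.748^4·0.252^1 = 0.394436
C(5,5)·0.748^5·0.252^0 = 0.234157
Sum = 0.8944

0.8944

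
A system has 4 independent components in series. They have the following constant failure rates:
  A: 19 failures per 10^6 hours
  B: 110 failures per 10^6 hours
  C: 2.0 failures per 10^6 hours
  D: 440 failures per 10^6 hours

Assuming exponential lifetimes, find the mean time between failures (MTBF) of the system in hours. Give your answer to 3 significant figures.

1750

Series of exponential components: λ_sys = Σ λ_i
λ_sys = 0.000019 + 0.00011 + 0.0000020 + 0.00044 = 5.7100e-04 /h
MTBF = 1 / λ_sys = 1750 h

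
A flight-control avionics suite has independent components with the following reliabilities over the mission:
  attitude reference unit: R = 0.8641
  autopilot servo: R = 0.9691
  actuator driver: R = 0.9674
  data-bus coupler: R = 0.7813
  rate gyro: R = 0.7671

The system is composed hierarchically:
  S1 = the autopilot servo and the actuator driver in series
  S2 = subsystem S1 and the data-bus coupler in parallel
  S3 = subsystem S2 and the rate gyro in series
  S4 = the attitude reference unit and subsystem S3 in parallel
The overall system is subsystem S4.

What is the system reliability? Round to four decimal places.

Series (autopilot servo and actuator driver): 0.969100 × 0.967400 = 0.937507
Parallel ([0.937507] and data-bus coupler): 1 − (1 − 0.937507)(1 − 0.781300) = 0.986333
Series ([0.986333] and rate gyro): 0.986333 × 0.767100 = 0.756616
Parallel (attitude reference unit and [0.756616]): 1 − (1 − 0.864100)(1 − 0.756616) = 0.9669

0.9669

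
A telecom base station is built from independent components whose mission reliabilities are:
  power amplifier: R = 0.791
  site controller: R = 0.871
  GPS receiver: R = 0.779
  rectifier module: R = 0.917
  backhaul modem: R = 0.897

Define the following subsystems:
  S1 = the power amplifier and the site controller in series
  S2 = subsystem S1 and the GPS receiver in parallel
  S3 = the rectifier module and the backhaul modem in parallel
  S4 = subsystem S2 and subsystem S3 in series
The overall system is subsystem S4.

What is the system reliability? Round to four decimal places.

Series (power amplifier and site controller): 0.791000 × 0.871000 = 0.688961
Parallel ([0.688961] and GPS receiver): 1 − (1 − 0.688961)(1 − 0.779000) = 0.931260
Parallel (rectifier module and backhaul modem): 1 − (1 − 0.917000)(1 − 0.897000) = 0.991451
Series ([0.931260] and [0.991451]): 0.931260 × 0.991451 = 0.9233

0.9233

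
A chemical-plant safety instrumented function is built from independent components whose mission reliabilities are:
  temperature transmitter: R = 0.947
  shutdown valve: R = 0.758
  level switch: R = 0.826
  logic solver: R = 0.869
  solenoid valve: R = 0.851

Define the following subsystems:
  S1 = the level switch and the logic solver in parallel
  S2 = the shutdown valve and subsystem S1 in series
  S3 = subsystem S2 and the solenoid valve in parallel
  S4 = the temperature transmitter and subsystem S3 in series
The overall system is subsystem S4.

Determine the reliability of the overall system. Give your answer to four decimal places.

0.9104

Parallel (level switch and logic solver): 1 − (1 − 0.826000)(1 − 0.869000) = 0.977206
Series (shutdown valve and [0.977206]): 0.758000 × 0.977206 = 0.740722
Parallel ([0.740722] and solenoid valve): 1 − (1 − 0.740722)(1 − 0.851000) = 0.961368
Series (temperature transmitter and [0.961368]): 0.947000 × 0.961368 = 0.9104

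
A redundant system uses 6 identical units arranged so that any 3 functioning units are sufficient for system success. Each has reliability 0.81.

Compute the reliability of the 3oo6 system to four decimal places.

0.9859

R = Σ_{i=3}^{6} C(6,i) p^i (1−p)^{6−i} with p = 0.81
C(6,3)·0.81^3·0.19^3 = 0.072903
C(6,4)·0.81^4·0.19^2 = 0.233098
C(6,5)·0.81^5·0.19^1 = 0.397493
C(6,6)·0.81^6·0.19^0 = 0.282430
Sum = 0.9859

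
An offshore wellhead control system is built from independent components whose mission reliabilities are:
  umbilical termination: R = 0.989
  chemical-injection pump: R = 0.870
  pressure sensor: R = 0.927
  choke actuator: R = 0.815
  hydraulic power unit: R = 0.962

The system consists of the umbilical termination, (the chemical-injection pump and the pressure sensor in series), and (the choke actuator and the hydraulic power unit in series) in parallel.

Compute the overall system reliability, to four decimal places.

Series (chemical-injection pump and pressure sensor): 0.870000 × 0.927000 = 0.806490
Series (choke actuator and hydraulic power unit): 0.815000 × 0.962000 = 0.784030
Parallel (umbilical termination, [0.806490], and [0.784030]): 1 − (1 − 0.989000)(1 − 0.806490)(1 − 0.784030) = 0.9995

0.9995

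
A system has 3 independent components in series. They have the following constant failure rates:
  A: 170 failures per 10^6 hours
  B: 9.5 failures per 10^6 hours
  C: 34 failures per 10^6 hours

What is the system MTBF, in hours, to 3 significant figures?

4680

Series of exponential components: λ_sys = Σ λ_i
λ_sys = 0.00017 + 0.0000095 + 0.000034 = 2.1350e-04 /h
MTBF = 1 / λ_sys = 4680 h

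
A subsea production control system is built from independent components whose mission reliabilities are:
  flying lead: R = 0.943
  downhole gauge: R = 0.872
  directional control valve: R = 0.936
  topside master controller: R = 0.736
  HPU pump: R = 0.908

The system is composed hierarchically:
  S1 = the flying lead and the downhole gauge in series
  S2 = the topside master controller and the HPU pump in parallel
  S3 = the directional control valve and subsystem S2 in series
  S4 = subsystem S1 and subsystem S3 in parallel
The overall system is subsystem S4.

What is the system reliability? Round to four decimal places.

Series (flying lead and downhole gauge): 0.943000 × 0.872000 = 0.822296
Parallel (topside master controller and HPU pump): 1 − (1 − 0.736000)(1 − 0.908000) = 0.975712
Series (directional control valve and [0.975712]): 0.936000 × 0.975712 = 0.913266
Parallel ([0.822296] and [0.913266]): 1 − (1 − 0.822296)(1 − 0.913266) = 0.9846

0.9846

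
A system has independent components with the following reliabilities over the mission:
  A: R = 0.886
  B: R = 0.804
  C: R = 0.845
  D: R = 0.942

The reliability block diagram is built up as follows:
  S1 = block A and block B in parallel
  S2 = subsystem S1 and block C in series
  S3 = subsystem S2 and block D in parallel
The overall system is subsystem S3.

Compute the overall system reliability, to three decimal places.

Parallel (A and B): 1 − (1 − 0.88600)(1 − 0.80400) = 0.97766
Series ([0.97766] and C): 0.97766 × 0.84500 = 0.82612
Parallel ([0.82612] and D): 1 − (1 − 0.82612)(1 − 0.94200) = 0.990

0.990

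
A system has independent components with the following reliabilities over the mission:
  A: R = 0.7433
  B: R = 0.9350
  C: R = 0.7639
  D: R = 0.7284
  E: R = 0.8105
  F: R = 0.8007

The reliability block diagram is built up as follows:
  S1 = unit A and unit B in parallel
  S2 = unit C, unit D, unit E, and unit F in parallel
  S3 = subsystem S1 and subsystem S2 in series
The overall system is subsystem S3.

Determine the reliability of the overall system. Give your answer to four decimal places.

Parallel (A and B): 1 − (1 − 0.743300)(1 − 0.935000) = 0.983315
Parallel (C, D, E, and F): 1 − (1 − 0.763900)(1 − 0.728400)(1 − 0.810500)(1 − 0.800700) = 0.997578
Series ([0.983315] and [0.997578]): 0.983315 × 0.997578 = 0.9809

0.9809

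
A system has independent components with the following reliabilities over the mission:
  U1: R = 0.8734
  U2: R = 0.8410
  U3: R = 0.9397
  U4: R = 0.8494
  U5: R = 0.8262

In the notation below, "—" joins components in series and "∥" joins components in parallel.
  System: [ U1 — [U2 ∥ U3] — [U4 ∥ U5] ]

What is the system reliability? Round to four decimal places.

Parallel (U2 and U3): 1 − (1 − 0.841000)(1 − 0.939700) = 0.990412
Parallel (U4 and U5): 1 − (1 − 0.849400)(1 − 0.826200) = 0.973826
Series (U1, [0.990412], and [0.973826]): 0.873400 × 0.990412 × 0.973826 = 0.8424

0.8424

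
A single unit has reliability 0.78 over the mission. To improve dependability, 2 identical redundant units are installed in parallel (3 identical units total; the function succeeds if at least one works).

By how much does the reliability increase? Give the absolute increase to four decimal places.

R_before = 0.78
R_after = 1 − (1 − 0.78)^3 = 0.9894
ΔR = 0.9894 − 0.78 = 0.2094

0.2094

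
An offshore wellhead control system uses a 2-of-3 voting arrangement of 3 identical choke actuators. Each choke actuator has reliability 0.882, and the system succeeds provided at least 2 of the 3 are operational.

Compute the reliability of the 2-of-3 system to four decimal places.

0.9615

R = Σ_{i=2}^{3} C(3,i) p^i (1−p)^{3−i} with p = 0.882
C(3,2)·0.882^2·0.118^1 = 0.275385
C(3,3)·0.882^3·0.118^0 = 0.686129
Sum = 0.9615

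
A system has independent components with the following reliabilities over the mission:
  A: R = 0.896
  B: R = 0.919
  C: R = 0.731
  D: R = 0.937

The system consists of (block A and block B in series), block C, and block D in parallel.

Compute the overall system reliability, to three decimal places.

Series (A and B): 0.89600 × 0.91900 = 0.82342
Parallel ([0.82342], C, and D): 1 − (1 − 0.82342)(1 − 0.73100)(1 − 0.93700) = 0.997

0.997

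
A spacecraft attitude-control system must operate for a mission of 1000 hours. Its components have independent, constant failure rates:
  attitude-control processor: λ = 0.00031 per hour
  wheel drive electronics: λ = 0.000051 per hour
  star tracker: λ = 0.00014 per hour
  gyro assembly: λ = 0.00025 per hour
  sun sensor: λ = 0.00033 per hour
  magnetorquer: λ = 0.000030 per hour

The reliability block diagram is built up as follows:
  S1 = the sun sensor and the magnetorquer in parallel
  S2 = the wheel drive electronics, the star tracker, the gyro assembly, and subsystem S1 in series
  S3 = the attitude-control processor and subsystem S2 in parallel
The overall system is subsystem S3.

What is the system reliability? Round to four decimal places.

0.9035

R(attitude-control processor) = exp(−0.00031 × 1000) = 0.733447
R(wheel drive electronics) = exp(−0.000051 × 1000) = 0.950279
R(star tracker) = exp(−0.00014 × 1000) = 0.869358
R(gyro assembly) = exp(−0.00025 × 1000) = 0.778801
R(sun sensor) = exp(−0.00033 × 1000) = 0.718924
R(magnetorquer) = exp(−0.000030 × 1000) = 0.970446
Parallel (sun sensor and magnetorquer): 1 − (1 − 0.718924)(1 − 0.970446) = 0.991693
Series (wheel drive electronics, star tracker, gyro assembly, and [0.991693]): 0.950279 × 0.869358 × 0.778801 × 0.991693 = 0.638048
Parallel (attitude-control processor and [0.638048]): 1 − (1 − 0.733447)(1 − 0.638048) = 0.9035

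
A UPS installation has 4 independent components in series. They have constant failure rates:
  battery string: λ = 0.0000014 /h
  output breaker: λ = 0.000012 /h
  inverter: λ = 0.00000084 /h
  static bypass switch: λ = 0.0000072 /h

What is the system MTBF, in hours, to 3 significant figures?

Series of exponential components: λ_sys = Σ λ_i
λ_sys = 0.0000014 + 0.000012 + 0.00000084 + 0.0000072 = 2.1440e-05 /h
MTBF = 1 / λ_sys = 46600 h

46600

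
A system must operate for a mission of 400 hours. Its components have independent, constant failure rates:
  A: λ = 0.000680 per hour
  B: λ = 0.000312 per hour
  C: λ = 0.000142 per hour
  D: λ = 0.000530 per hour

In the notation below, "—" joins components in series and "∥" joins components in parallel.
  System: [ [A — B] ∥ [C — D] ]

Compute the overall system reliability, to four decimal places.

R(A) = exp(−0.000680 × 400) = 0.761854
R(B) = exp(−0.000312 × 400) = 0.882673
R(C) = exp(−0.000142 × 400) = 0.944783
R(D) = exp(−0.000530 × 400) = 0.808965
Series (A and B): 0.761854 × 0.882673 = 0.672468
Series (C and D): 0.944783 × 0.808965 = 0.764296
Parallel ([0.672468] and [0.764296]): 1 − (1 − 0.672468)(1 − 0.764296) = 0.9228

0.9228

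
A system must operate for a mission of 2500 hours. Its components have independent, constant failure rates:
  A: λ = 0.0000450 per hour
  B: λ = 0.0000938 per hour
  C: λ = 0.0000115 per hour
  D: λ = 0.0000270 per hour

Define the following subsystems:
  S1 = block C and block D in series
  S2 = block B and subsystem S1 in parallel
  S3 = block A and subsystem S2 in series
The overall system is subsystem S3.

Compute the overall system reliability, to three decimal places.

0.876

R(A) = exp(−0.0000450 × 2500) = 0.89360
R(B) = exp(−0.0000938 × 2500) = 0.79097
R(C) = exp(−0.0000115 × 2500) = 0.97166
R(D) = exp(−0.0000270 × 2500) = 0.93473
Series (C and D): 0.97166 × 0.93473 = 0.90824
Parallel (B and [0.90824]): 1 − (1 − 0.79097)(1 − 0.90824) = 0.98082
Series (A and [0.98082]): 0.89360 × 0.98082 = 0.876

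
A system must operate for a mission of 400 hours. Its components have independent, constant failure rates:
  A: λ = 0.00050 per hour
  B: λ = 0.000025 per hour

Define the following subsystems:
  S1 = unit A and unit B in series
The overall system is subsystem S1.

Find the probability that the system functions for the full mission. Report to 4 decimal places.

R(A) = exp(−0.00050 × 400) = 0.818731
R(B) = exp(−0.000025 × 400) = 0.990050
Series (A and B): 0.818731 × 0.990050 = 0.8106

0.8106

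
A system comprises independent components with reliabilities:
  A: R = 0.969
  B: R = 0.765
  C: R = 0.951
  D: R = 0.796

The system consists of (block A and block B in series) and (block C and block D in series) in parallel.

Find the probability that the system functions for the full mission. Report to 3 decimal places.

0.937

Series (A and B): 0.96900 × 0.76500 = 0.74129
Series (C and D): 0.95100 × 0.79600 = 0.75700
Parallel ([0.74129] and [0.75700]): 1 − (1 − 0.74129)(1 − 0.75700) = 0.937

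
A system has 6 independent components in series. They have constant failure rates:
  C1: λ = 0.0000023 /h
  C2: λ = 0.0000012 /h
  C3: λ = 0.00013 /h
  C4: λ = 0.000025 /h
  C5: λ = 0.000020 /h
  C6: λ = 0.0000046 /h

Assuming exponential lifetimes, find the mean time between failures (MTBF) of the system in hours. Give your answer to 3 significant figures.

Series of exponential components: λ_sys = Σ λ_i
λ_sys = 0.0000023 + 0.0000012 + 0.00013 + 0.000025 + 0.000020 + 0.0000046 = 1.8310e-04 /h
MTBF = 1 / λ_sys = 5460 h

5460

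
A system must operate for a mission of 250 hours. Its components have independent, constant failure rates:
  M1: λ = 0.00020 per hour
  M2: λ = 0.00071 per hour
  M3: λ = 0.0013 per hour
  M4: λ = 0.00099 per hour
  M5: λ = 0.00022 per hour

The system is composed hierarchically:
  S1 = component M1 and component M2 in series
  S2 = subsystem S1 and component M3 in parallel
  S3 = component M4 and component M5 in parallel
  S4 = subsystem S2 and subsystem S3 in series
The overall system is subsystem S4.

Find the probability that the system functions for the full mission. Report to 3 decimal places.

0.932

R(M1) = exp(−0.00020 × 250) = 0.95123
R(M2) = exp(−0.00071 × 250) = 0.83736
R(M3) = exp(−0.0013 × 250) = 0.72253
R(M4) = exp(−0.00099 × 250) = 0.78075
R(M5) = exp(−0.00022 × 250) = 0.94649
Series (M1 and M2): 0.95123 × 0.83736 = 0.79652
Parallel ([0.79652] and M3): 1 − (1 − 0.79652)(1 − 0.72253) = 0.94354
Parallel (M4 and M5): 1 − (1 − 0.78075)(1 − 0.94649) = 0.98827
Series ([0.94354] and [0.98827]): 0.94354 × 0.98827 = 0.932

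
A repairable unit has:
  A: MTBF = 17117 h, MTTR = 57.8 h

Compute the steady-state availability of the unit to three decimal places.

0.997

A(A) = MTBF/(MTBF+MTTR) = 17117/(17117+57.8) = 0.997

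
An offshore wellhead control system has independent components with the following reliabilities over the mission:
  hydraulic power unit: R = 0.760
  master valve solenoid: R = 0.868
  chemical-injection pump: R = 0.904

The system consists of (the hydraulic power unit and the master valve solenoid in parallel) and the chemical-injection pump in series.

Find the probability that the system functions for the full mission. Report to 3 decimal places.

0.875

Parallel (hydraulic power unit and master valve solenoid): 1 − (1 − 0.76000)(1 − 0.86800) = 0.96832
Series ([0.96832] and chemical-injection pump): 0.96832 × 0.90400 = 0.875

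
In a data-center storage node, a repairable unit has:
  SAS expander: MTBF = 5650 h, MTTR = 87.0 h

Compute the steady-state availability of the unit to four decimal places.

A(SAS expander) = MTBF/(MTBF+MTTR) = 5650/(5650+87.0) = 0.9848

0.9848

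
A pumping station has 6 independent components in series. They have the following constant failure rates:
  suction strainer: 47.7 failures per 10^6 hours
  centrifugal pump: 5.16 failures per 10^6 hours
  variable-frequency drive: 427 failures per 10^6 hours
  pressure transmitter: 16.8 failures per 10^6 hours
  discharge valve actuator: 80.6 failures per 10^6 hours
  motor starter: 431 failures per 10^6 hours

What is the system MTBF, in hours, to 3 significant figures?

992

Series of exponential components: λ_sys = Σ λ_i
λ_sys = 0.0000477 + 0.00000516 + 0.000427 + 0.0000168 + 0.0000806 + 0.000431 = 1.0083e-03 /h
MTBF = 1 / λ_sys = 992 h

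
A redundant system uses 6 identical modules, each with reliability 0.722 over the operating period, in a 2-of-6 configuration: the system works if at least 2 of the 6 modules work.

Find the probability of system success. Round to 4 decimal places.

R = Σ_{i=2}^{6} C(6,i) p^i (1−p)^{6−i} with p = 0.722
C(6,2)·0.722^2·0.278^4 = 0.046703
C(6,3)·0.722^3·0.278^3 = 0.161725
C(6,4)·0.722^4·0.278^2 = 0.315014
C(6,5)·0.722^5·0.278^1 = 0.327252
C(6,6)·0.722^6·0.278^0 = 0.141652
Sum = 0.9923

0.9923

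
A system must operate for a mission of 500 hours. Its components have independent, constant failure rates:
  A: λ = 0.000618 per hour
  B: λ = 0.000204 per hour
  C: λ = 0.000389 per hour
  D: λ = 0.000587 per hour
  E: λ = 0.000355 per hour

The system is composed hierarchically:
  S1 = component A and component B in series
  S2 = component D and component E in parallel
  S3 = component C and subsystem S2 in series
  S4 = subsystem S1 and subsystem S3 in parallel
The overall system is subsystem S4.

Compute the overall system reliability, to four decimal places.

0.9290

R(A) = exp(−0.000618 × 500) = 0.734181
R(B) = exp(−0.000204 × 500) = 0.903030
R(C) = exp(−0.000389 × 500) = 0.823246
R(D) = exp(−0.000587 × 500) = 0.745649
R(E) = exp(−0.000355 × 500) = 0.837361
Series (A and B): 0.734181 × 0.903030 = 0.662987
Parallel (D and E): 1 − (1 − 0.745649)(1 − 0.837361) = 0.958633
Series (C and [0.958633]): 0.823246 × 0.958633 = 0.789191
Parallel ([0.662987] and [0.789191]): 1 − (1 − 0.662987)(1 − 0.789191) = 0.9290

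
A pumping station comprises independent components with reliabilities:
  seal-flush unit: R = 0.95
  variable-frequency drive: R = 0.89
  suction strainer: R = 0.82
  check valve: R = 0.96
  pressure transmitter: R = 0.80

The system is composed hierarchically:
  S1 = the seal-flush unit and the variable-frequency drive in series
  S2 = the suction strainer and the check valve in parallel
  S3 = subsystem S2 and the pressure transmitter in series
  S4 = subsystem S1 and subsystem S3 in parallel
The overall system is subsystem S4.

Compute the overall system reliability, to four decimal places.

Series (seal-flush unit and variable-frequency drive): 0.950000 × 0.890000 = 0.845500
Parallel (suction strainer and check valve): 1 − (1 − 0.820000)(1 − 0.960000) = 0.992800
Series ([0.992800] and pressure transmitter): 0.992800 × 0.800000 = 0.794240
Parallel ([0.845500] and [0.794240]): 1 − (1 − 0.845500)(1 − 0.794240) = 0.9682

0.9682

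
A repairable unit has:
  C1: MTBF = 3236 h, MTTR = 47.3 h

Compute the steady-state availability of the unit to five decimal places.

A(C1) = MTBF/(MTBF+MTTR) = 3236/(3236+47.3) = 0.98559

0.98559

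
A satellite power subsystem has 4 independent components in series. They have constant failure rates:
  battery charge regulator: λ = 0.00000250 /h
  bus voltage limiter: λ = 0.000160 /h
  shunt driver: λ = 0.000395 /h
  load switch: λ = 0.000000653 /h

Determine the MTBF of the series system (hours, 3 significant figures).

Series of exponential components: λ_sys = Σ λ_i
λ_sys = 0.00000250 + 0.000160 + 0.000395 + 0.000000653 = 5.5815e-04 /h
MTBF = 1 / λ_sys = 1790 h

1790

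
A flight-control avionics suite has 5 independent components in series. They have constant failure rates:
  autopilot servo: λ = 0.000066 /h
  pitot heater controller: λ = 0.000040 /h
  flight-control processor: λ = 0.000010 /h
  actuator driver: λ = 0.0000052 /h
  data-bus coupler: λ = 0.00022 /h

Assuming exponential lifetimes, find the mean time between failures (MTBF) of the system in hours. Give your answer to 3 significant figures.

Series of exponential components: λ_sys = Σ λ_i
λ_sys = 0.000066 + 0.000040 + 0.000010 + 0.0000052 + 0.00022 = 3.4120e-04 /h
MTBF = 1 / λ_sys = 2930 h

2930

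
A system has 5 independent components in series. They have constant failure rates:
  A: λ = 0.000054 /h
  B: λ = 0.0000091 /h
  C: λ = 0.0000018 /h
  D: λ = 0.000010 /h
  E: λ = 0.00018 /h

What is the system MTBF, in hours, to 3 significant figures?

Series of exponential components: λ_sys = Σ λ_i
λ_sys = 0.000054 + 0.0000091 + 0.0000018 + 0.000010 + 0.00018 = 2.5490e-04 /h
MTBF = 1 / λ_sys = 3920 h

3920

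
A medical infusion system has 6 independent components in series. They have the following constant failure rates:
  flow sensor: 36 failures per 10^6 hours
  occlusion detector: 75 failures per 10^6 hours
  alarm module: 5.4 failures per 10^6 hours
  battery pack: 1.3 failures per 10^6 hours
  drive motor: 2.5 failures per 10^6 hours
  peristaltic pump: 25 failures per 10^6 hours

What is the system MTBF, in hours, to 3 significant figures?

Series of exponential components: λ_sys = Σ λ_i
λ_sys = 0.000036 + 0.000075 + 0.0000054 + 0.0000013 + 0.0000025 + 0.000025 = 1.4520e-04 /h
MTBF = 1 / λ_sys = 6890 h

6890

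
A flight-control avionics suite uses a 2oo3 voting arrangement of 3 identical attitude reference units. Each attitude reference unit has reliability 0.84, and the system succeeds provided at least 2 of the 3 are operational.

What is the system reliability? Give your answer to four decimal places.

R = Σ_{i=2}^{3} C(3,i) p^i (1−p)^{3−i} with p = 0.84
C(3,2)·0.84^2·0.16^1 = 0.338688
C(3,3)·0.84^3·0.16^0 = 0.592704
Sum = 0.9314

0.9314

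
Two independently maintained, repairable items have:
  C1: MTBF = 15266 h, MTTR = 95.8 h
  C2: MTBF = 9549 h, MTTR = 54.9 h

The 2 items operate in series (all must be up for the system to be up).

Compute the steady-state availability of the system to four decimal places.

A(C1) = MTBF/(MTBF+MTTR) = 15266/(15266+95.8) = 0.993764
A(C2) = MTBF/(MTBF+MTTR) = 9549/(9549+54.9) = 0.994284
Series availability: 0.993764 × 0.994284 = 0.9881

0.9881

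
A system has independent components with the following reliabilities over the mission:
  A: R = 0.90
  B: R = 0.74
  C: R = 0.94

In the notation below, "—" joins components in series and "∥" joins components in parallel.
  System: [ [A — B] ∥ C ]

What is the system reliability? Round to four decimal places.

0.9800

Series (A and B): 0.900000 × 0.740000 = 0.666000
Parallel ([0.666000] and C): 1 − (1 − 0.666000)(1 − 0.940000) = 0.9800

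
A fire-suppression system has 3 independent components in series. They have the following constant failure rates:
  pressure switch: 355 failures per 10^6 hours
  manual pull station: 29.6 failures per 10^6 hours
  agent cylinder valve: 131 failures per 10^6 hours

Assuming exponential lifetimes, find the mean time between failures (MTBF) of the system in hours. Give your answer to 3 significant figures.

1940

Series of exponential components: λ_sys = Σ λ_i
λ_sys = 0.000355 + 0.0000296 + 0.000131 = 5.1560e-04 /h
MTBF = 1 / λ_sys = 1940 h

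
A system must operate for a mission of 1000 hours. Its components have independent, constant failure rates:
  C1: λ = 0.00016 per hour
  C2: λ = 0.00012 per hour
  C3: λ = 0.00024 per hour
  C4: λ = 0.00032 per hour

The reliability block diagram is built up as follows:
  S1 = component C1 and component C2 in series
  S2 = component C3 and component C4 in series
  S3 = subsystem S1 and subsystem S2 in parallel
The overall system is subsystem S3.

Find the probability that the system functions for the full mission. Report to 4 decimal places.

0.8953

R(C1) = exp(−0.00016 × 1000) = 0.852144
R(C2) = exp(−0.00012 × 1000) = 0.886920
R(C3) = exp(−0.00024 × 1000) = 0.786628
R(C4) = exp(−0.00032 × 1000) = 0.726149
Series (C1 and C2): 0.852144 × 0.886920 = 0.755784
Series (C3 and C4): 0.786628 × 0.726149 = 0.571209
Parallel ([0.755784] and [0.571209]): 1 − (1 − 0.755784)(1 − 0.571209) = 0.8953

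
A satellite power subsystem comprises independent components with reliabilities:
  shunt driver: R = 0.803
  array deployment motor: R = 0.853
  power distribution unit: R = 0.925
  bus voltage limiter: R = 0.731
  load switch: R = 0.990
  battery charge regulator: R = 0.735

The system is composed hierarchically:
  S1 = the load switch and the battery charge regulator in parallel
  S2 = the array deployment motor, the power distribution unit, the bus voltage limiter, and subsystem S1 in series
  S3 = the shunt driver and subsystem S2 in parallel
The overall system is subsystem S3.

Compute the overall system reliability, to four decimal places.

0.9163

Parallel (load switch and battery charge regulator): 1 − (1 − 0.990000)(1 − 0.735000) = 0.997350
Series (array deployment motor, power distribution unit, bus voltage limiter, and [0.997350]): 0.853000 × 0.925000 × 0.731000 × 0.997350 = 0.575249
Parallel (shunt driver and [0.575249]): 1 − (1 − 0.803000)(1 − 0.575249) = 0.9163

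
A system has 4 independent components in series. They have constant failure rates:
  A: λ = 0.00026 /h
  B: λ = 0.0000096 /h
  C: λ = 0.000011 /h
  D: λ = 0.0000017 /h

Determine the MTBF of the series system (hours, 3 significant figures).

3540

Series of exponential components: λ_sys = Σ λ_i
λ_sys = 0.00026 + 0.0000096 + 0.000011 + 0.0000017 = 2.8230e-04 /h
MTBF = 1 / λ_sys = 3540 h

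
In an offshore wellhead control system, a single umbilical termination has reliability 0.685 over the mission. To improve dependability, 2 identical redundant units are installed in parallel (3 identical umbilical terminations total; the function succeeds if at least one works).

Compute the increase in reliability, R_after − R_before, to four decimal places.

R_before = 0.685
R_after = 1 − (1 − 0.685)^3 = 0.9687
ΔR = 0.9687 − 0.685 = 0.2837

0.2837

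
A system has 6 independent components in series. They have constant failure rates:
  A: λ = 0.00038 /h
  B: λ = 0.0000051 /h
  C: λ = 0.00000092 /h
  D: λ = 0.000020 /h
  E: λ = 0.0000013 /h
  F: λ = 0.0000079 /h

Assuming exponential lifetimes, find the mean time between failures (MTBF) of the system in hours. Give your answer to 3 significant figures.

2410

Series of exponential components: λ_sys = Σ λ_i
λ_sys = 0.00038 + 0.0000051 + 0.00000092 + 0.000020 + 0.0000013 + 0.0000079 = 4.1522e-04 /h
MTBF = 1 / λ_sys = 2410 h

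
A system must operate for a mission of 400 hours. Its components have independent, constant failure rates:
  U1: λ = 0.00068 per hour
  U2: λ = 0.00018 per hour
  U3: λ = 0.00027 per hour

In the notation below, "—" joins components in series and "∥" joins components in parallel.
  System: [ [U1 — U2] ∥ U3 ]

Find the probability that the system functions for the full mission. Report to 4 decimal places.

R(U1) = exp(−0.00068 × 400) = 0.761854
R(U2) = exp(−0.00018 × 400) = 0.930531
R(U3) = exp(−0.00027 × 400) = 0.897628
Series (U1 and U2): 0.761854 × 0.930531 = 0.708929
Parallel ([0.708929] and U3): 1 − (1 − 0.708929)(1 − 0.897628) = 0.9702

0.9702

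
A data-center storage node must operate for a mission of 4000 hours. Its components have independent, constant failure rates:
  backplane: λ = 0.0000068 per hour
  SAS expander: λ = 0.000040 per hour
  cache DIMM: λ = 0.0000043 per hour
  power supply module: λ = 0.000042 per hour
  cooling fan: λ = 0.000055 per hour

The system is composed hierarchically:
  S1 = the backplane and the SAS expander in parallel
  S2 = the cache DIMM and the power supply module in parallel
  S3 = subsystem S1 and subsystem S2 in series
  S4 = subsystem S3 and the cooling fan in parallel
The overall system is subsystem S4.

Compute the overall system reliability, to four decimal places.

0.9987

R(backplane) = exp(−0.0000068 × 4000) = 0.973167
R(SAS expander) = exp(−0.000040 × 4000) = 0.852144
R(cache DIMM) = exp(−0.0000043 × 4000) = 0.982947
R(power supply module) = exp(−0.000042 × 4000) = 0.845354
R(cooling fan) = exp(−0.000055 × 4000) = 0.802519
Parallel (backplane and SAS expander): 1 − (1 − 0.973167)(1 − 0.852144) = 0.996033
Parallel (cache DIMM and power supply module): 1 − (1 − 0.982947)(1 − 0.845354) = 0.997363
Series ([0.996033] and [0.997363]): 0.996033 × 0.997363 = 0.993406
Parallel ([0.993406] and cooling fan): 1 − (1 − 0.993406)(1 − 0.802519) = 0.9987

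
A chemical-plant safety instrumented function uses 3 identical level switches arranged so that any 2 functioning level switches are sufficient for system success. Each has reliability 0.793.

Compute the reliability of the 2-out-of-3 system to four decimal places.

R = Σ_{i=2}^{3} C(3,i) p^i (1−p)^{3−i} with p = 0.793
C(3,2)·0.793^2·0.207^1 = 0.390515
C(3,3)·0.793^3·0.207^0 = 0.498677
Sum = 0.8892

0.8892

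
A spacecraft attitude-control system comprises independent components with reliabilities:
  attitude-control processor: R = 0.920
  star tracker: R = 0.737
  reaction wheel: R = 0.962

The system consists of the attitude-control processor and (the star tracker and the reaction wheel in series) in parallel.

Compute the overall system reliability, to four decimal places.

Series (star tracker and reaction wheel): 0.737000 × 0.962000 = 0.708994
Parallel (attitude-control processor and [0.708994]): 1 − (1 − 0.920000)(1 − 0.708994) = 0.9767

0.9767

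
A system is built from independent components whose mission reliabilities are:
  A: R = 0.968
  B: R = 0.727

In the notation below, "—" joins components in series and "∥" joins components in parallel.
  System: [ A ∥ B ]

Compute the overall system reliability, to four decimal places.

0.9913

Parallel (A and B): 1 − (1 − 0.968000)(1 − 0.727000) = 0.9913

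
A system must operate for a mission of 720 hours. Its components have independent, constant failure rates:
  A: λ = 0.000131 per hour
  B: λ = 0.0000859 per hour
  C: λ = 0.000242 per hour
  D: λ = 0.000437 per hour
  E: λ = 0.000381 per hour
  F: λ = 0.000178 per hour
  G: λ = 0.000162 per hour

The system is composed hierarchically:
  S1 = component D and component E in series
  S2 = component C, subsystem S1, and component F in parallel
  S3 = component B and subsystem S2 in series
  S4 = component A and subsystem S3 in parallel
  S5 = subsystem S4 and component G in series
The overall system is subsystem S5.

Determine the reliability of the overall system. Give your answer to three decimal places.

R(A) = exp(−0.000131 × 720) = 0.90999
R(B) = exp(−0.0000859 × 720) = 0.94003
R(C) = exp(−0.000242 × 720) = 0.84010
R(D) = exp(−0.000437 × 720) = 0.73005
R(E) = exp(−0.000381 × 720) = 0.76009
R(F) = exp(−0.000178 × 720) = 0.87971
R(G) = exp(−0.000162 × 720) = 0.88991
Series (D and E): 0.73005 × 0.76009 = 0.55490
Parallel (C, [0.55490], and F): 1 − (1 − 0.84010)(1 − 0.55490)(1 − 0.87971) = 0.99144
Series (B and [0.99144]): 0.94003 × 0.99144 = 0.93198
Parallel (A and [0.93198]): 1 − (1 − 0.90999)(1 − 0.93198) = 0.99388
Series ([0.99388] and G): 0.99388 × 0.88991 = 0.884

0.884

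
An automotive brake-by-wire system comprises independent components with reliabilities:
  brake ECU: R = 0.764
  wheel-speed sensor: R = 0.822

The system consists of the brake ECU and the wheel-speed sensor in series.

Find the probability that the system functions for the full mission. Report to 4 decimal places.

0.6280

Series (brake ECU and wheel-speed sensor): 0.764000 × 0.822000 = 0.6280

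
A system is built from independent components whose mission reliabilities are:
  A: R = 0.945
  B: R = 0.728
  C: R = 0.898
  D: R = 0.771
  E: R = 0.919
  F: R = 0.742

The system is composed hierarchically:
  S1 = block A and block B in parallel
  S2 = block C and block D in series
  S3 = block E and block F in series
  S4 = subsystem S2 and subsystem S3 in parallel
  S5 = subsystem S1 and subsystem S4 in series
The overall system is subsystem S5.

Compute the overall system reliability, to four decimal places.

Parallel (A and B): 1 − (1 − 0.945000)(1 − 0.728000) = 0.985040
Series (C and D): 0.898000 × 0.771000 = 0.692358
Series (E and F): 0.919000 × 0.742000 = 0.681898
Parallel ([0.692358] and [0.681898]): 1 − (1 − 0.692358)(1 − 0.681898) = 0.902138
Series ([0.985040] and [0.902138]): 0.985040 × 0.902138 = 0.8886

0.8886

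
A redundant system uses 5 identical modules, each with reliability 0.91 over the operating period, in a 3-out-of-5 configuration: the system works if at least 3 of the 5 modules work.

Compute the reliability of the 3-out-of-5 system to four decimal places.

R = Σ_{i=3}^{5} C(5,i) p^i (1−p)^{5−i} with p = 0.91
C(5,3)·0.91^3·0.09^2 = 0.061039
C(5,4)·0.91^4·0.09^1 = 0.308587
C(5,5)·0.91^5·0.09^0 = 0.624032
Sum = 0.9937

0.9937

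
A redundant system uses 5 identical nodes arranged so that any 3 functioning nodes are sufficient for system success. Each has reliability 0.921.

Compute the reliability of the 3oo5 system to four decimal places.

R = Σ_{i=3}^{5} C(5,i) p^i (1−p)^{5−i} with p = 0.921
C(5,3)·0.921^3·0.079^2 = 0.048757
C(5,4)·0.921^4·0.079^1 = 0.284208
C(5,5)·0.921^5·0.079^0 = 0.662671
Sum = 0.9956

0.9956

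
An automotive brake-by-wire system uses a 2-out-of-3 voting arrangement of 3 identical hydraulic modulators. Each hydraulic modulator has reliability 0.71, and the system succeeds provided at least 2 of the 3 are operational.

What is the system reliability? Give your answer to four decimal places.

0.7965

R = Σ_{i=2}^{3} C(3,i) p^i (1−p)^{3−i} with p = 0.71
C(3,2)·0.71^2·0.29^1 = 0.438567
C(3,3)·0.71^3·0.29^0 = 0.357911
Sum = 0.7965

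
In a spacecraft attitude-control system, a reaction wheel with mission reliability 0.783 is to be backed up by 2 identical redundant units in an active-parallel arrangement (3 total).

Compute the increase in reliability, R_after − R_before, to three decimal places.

R_before = 0.783
R_after = 1 − (1 − 0.783)^3 = 0.990
ΔR = 0.990 − 0.783 = 0.207

0.207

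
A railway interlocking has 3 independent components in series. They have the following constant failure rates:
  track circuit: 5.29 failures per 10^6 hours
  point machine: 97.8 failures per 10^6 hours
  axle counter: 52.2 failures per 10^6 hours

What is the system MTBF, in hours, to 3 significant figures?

Series of exponential components: λ_sys = Σ λ_i
λ_sys = 0.00000529 + 0.0000978 + 0.0000522 = 1.5529e-04 /h
MTBF = 1 / λ_sys = 6440 h

6440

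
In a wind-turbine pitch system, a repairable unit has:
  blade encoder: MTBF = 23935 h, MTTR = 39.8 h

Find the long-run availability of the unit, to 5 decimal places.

0.99834

A(blade encoder) = MTBF/(MTBF+MTTR) = 23935/(23935+39.8) = 0.99834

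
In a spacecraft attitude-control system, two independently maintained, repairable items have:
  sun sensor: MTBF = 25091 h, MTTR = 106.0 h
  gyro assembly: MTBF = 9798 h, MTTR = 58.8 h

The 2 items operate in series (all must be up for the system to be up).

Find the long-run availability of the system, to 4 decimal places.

0.9899

A(sun sensor) = MTBF/(MTBF+MTTR) = 25091/(25091+106.0) = 0.995793
A(gyro assembly) = MTBF/(MTBF+MTTR) = 9798/(9798+58.8) = 0.994035
Series availability: 0.995793 × 0.994035 = 0.9899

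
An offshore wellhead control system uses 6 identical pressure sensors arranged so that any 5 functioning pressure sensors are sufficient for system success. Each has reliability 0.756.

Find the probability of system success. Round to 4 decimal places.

R = Σ_{i=5}^{6} C(6,i) p^i (1−p)^{6−i} with p = 0.756
C(6,5)·0.756^5·0.244^1 = 0.361535
C(6,6)·0.756^6·0.244^0 = 0.186694
Sum = 0.5482

0.5482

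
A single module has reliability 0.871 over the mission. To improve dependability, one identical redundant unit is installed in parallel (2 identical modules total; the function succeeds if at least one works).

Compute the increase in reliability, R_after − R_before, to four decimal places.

R_before = 0.871
R_after = 1 − (1 − 0.871)^2 = 0.9834
ΔR = 0.9834 − 0.871 = 0.1124

0.1124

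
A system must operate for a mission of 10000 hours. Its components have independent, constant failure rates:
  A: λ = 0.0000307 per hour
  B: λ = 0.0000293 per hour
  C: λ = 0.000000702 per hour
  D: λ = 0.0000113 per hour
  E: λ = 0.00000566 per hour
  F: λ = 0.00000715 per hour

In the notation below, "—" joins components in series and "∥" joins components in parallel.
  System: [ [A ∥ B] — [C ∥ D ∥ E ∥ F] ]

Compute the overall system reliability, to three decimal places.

R(A) = exp(−0.0000307 × 10000) = 0.73565
R(B) = exp(−0.0000293 × 10000) = 0.74602
R(C) = exp(−0.000000702 × 10000) = 0.99300
R(D) = exp(−0.0000113 × 10000) = 0.89315
R(E) = exp(−0.00000566 × 10000) = 0.94497
R(F) = exp(−0.00000715 × 10000) = 0.93100
Parallel (A and B): 1 − (1 − 0.73565)(1 − 0.74602) = 0.93286
Parallel (C, D, E, and F): 1 − (1 − 0.99300)(1 − 0.89315)(1 − 0.94497)(1 − 0.93100) = 1.00000
Series ([0.93286] and [1.00000]): 0.93286 × 1.00000 = 0.933

0.933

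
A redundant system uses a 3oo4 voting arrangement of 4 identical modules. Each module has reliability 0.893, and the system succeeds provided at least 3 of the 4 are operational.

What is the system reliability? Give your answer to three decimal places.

0.941

R = Σ_{i=3}^{4} C(4,i) p^i (1−p)^{4−i} with p = 0.893
C(4,3)·0.893^3·0.107^1 = 0.30479
C(4,4)·0.893^4·0.107^0 = 0.63592
Sum = 0.941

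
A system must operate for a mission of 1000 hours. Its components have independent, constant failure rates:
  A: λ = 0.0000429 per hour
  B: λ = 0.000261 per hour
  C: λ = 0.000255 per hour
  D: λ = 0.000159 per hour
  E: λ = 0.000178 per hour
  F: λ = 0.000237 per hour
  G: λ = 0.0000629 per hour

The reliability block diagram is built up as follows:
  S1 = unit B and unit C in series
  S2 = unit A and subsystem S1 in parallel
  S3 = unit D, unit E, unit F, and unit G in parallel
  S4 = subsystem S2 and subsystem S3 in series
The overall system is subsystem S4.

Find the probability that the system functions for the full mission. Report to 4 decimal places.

0.9828

R(A) = exp(−0.0000429 × 1000) = 0.958007
R(B) = exp(−0.000261 × 1000) = 0.770281
R(C) = exp(−0.000255 × 1000) = 0.774916
R(D) = exp(−0.000159 × 1000) = 0.852996
R(E) = exp(−0.000178 × 1000) = 0.836942
R(F) = exp(−0.000237 × 1000) = 0.788991
R(G) = exp(−0.0000629 × 1000) = 0.939037
Series (B and C): 0.770281 × 0.774916 = 0.596903
Parallel (A and [0.596903]): 1 − (1 − 0.958007)(1 − 0.596903) = 0.983073
Parallel (D, E, F, and G): 1 − (1 − 0.852996)(1 − 0.836942)(1 − 0.788991)(1 − 0.939037) = 0.999692
Series ([0.983073] and [0.999692]): 0.983073 × 0.999692 = 0.9828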